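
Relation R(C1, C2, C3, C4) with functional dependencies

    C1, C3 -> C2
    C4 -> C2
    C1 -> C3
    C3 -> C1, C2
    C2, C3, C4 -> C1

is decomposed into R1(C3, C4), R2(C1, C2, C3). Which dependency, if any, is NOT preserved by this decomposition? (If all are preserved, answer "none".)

Check C4 → C2: no single fragment contains all of {C2, C4}, and the restricted closure of {C4} across the fragments never reaches {C2}.
C1, C3 → C2 is preserved.
C1 → C3 is preserved.
C3 → C1, C2 is preserved.
C2, C3, C4 → C1 is preserved.

C4 -> C2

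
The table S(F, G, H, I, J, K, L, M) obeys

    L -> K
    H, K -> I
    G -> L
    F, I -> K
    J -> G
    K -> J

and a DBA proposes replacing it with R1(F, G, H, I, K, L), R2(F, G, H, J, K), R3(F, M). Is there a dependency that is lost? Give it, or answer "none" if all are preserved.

none

L → K lies within R1.
H, K → I lies within R1.
G → L lies within R1.
F, I → K lies within R1.
J → G lies within R2.
K → J lies within R2.
Every dependency is enforceable on the fragments, so the decomposition is dependency-preserving.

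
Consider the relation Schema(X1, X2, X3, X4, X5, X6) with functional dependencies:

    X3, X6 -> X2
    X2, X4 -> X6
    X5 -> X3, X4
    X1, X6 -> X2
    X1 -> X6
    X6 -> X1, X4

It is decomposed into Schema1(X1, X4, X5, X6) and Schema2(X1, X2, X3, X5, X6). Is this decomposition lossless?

Common attributes: Schema1 ∩ Schema2 = {X1, X5, X6}.
Closure of {X1, X5, X6}: X5 → X3, X4 applies, adding X3, X4; X1, X6 → X2 applies, adding X2. So (X1, X5, X6)⁺ = {X1, X2, X3, X4, X5, X6}.
This closure contains every attribute of Schema1, so Schema1 ∩ Schema2 → Schema1. The join is lossless.

Yes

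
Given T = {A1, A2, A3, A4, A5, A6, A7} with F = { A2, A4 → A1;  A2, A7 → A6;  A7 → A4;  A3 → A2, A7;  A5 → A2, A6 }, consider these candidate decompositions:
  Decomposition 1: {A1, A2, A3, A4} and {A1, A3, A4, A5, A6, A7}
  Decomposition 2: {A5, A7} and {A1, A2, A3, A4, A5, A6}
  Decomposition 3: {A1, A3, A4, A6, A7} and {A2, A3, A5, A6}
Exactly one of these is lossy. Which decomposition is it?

Decomposition 2

Decomposition 1: common = {A1, A3, A4}, closure = {A1, A2, A3, A4, A6, A7} → lossless.
Decomposition 2: common = {A5}, closure = {A2, A5, A6} → lossy.
Decomposition 3: common = {A3, A6}, closure = {A1, A2, A3, A4, A6, A7} → lossless.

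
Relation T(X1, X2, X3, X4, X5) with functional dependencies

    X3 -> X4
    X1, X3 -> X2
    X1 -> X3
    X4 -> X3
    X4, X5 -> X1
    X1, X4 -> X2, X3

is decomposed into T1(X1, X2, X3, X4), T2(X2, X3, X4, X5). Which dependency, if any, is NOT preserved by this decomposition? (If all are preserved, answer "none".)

X4, X5 -> X1

Check X4, X5 → X1: no single fragment contains all of {X1, X4, X5}, and the restricted closure of {X4, X5} across the fragments never reaches {X1}.
X3 → X4 is preserved.
X1, X3 → X2 is preserved.
X1 → X3 is preserved.
X4 → X3 is preserved.
X1, X4 → X2, X3 is preserved.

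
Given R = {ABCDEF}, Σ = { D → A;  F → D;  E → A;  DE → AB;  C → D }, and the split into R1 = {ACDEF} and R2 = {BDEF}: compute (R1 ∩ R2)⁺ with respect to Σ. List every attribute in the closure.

ABDEF

R1 ∩ R2 = {DEF}.
D → A applies, adding A
DE → AB applies, adding B
Closure: {ABDEF}.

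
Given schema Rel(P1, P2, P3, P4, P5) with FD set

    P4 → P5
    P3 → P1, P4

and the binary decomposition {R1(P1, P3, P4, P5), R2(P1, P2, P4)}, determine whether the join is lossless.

No

Common attributes: R1 ∩ R2 = {P1, P4}.
Closure of {P1, P4}: P4 → P5 applies, adding P5. So (P1, P4)⁺ = {P1, P4, P5}.
The closure contains neither all of R1 = {P1, P3, P4, P5} nor all of R2 = {P1, P2, P4}, so the common attributes are not a superkey of either fragment. The join is lossy.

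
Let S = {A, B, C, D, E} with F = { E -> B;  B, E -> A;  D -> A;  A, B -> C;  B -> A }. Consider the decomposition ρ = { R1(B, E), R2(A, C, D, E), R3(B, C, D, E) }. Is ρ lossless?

Yes

Chase test. Columns are A, B, C, D, E; row i has aⱼ where attribute j ∈ Ri, else bᵢⱼ.
Initial tableau (one row per fragment):
  row 1: b11 a2 b13 b14 a5
  row 2: a1 b22 a3 a4 a5
  row 3: b31 a2 a3 a4 a5
Rows 1 and 2 agree on E; apply E→B and equate their B entries.
Rows 1 and 2 agree on B, E; apply B, E→A and equate their A entries.
Rows 1 and 3 agree on B, E; apply B, E→A and equate their A entries.
Rows 1 and 2 agree on A, B; apply A, B→C and equate their C entries.
Row 2 is now all distinguished symbols — the join is lossless.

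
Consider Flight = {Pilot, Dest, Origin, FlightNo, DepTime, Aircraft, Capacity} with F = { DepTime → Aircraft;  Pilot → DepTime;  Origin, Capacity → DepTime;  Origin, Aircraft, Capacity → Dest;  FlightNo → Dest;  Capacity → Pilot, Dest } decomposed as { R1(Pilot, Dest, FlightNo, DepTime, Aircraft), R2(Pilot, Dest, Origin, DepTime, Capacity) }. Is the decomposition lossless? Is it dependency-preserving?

Lossless test: (Pilot, Dest, DepTime)⁺ = {Pilot, Dest, DepTime, Aircraft}, which is a superkey of neither fragment — lossy.
Dependency preservation: Origin, Aircraft, Capacity → Dest is not contained in any single fragment, but the restricted closure of its left-hand side across the fragments still reaches the right-hand side; the remaining FDs each lie inside some fragment. All dependencies are preserved.

lossy but dependency-preserving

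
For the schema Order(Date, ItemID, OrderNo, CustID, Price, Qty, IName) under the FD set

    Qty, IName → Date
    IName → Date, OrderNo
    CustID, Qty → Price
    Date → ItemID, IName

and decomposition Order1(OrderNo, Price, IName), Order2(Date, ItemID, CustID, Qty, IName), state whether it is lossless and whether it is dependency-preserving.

lossy and not dependency-preserving

Lossless test: (IName)⁺ = {Date, ItemID, OrderNo, IName}, which is a superkey of neither fragment — lossy.
Dependency preservation: the restricted closure of {CustID, Qty} across the fragments never reaches {Price}, so CustID, Qty → Price cannot be enforced without a join — not preserved.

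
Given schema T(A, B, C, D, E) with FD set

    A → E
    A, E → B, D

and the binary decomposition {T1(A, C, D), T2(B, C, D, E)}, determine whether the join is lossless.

No

Common attributes: T1 ∩ T2 = {C, D}.
No dependency enlarges {C, D}, so (C, D)⁺ = {C, D}.
The closure contains neither all of T1 = {A, C, D} nor all of T2 = {B, C, D, E}, so the common attributes are not a superkey of either fragment. The join is lossy.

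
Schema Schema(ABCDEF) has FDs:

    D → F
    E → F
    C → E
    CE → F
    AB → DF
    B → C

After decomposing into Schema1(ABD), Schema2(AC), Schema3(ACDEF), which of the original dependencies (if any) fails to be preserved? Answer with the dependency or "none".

B → C

Check B → C: no single fragment contains all of {BC}, and the restricted closure of {B} across the fragments never reaches {C}.
D → F is preserved.
E → F is preserved.
C → E is preserved.
CE → F is preserved.
AB → DF is preserved.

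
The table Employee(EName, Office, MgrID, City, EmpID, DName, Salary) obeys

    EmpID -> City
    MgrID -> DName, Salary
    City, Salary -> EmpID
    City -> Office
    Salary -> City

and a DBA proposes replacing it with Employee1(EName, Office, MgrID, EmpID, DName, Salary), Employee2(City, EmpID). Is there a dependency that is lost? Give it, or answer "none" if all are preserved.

Check City → Office: no single fragment contains all of {Office, City}, and the restricted closure of {City} across the fragments never reaches {Office}.
EmpID → City is preserved.
MgrID → DName, Salary is preserved.
City, Salary → EmpID is preserved.
Salary → City is preserved.

City -> Office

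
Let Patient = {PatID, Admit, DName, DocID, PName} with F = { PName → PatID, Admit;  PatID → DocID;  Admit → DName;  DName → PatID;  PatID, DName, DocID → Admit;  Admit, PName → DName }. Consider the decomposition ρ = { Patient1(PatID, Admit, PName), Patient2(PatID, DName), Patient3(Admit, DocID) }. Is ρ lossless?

No

Chase test. Columns are PatID, Admit, DName, DocID, PName; row i has aⱼ where attribute j ∈ Patienti, else bᵢⱼ.
Initial tableau (one row per fragment):
  row 1: a1 a2 b13 b14 a5
  row 2: a1 b22 a3 b24 b25
  row 3: b31 a2 b33 a4 b35
Rows 1 and 2 agree on PatID; apply PatID→DocID and equate their DocID entries.
Rows 1 and 3 agree on Admit; apply Admit→DName and equate their DName entries.
Rows 1 and 3 agree on DName; apply DName→PatID and equate their PatID entries.
Rows 1 and 3 agree on PatID; apply PatID→DocID and equate their DocID entries.
No row becomes fully distinguished — the join is lossy.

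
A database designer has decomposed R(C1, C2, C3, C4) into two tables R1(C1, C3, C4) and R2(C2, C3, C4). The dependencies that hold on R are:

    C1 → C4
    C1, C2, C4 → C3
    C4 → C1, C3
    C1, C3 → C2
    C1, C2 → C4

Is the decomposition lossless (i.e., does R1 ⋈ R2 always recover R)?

Yes

Common attributes: R1 ∩ R2 = {C3, C4}.
Closure of {C3, C4}: C4 → C1, C3 applies, adding C1; C1, C3 → C2 applies, adding C2. So (C3, C4)⁺ = {C1, C2, C3, C4}.
This closure contains every attribute of R1, so R1 ∩ R2 → R1. The join is lossless.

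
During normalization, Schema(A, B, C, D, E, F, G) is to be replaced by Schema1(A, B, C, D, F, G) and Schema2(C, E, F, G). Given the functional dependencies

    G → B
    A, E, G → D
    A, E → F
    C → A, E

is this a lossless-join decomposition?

Common attributes: Schema1 ∩ Schema2 = {C, F, G}.
Closure of {C, F, G}: G → B applies, adding B; C → A, E applies, adding A, E; A, E, G → D applies, adding D. So (C, F, G)⁺ = {A, B, C, D, E, F, G}.
This closure contains every attribute of Schema1, so Schema1 ∩ Schema2 → Schema1. The join is lossless.

Yes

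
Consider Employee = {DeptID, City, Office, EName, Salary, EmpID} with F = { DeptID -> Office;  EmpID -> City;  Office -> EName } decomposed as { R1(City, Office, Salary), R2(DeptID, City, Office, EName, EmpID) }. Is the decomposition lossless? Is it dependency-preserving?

lossy but dependency-preserving

Lossless test: (City, Office)⁺ = {City, Office, EName}, which is a superkey of neither fragment — lossy.
Dependency preservation: every FD's attributes lie within a single fragment, so each can be enforced locally — preserved.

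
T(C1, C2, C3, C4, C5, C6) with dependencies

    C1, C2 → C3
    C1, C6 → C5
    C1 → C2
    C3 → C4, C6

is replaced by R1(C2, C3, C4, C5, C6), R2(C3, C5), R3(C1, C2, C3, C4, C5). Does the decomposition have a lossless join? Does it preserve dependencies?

Lossless test (chase): Rows 1 and 2 agree on C3; apply C3→C4, C6 and equate their C4, C6 entries. Rows 1 and 3 agree on C3; apply C3→C4, C6 and equate their C4, C6 entries. Row 3 is now all distinguished symbols — the join is lossless.
Dependency preservation: C1, C6 → C5 is not contained in any single fragment, but the restricted closure of its left-hand side across the fragments still reaches the right-hand side; the remaining FDs each lie inside some fragment. All dependencies are preserved.

lossless and dependency-preserving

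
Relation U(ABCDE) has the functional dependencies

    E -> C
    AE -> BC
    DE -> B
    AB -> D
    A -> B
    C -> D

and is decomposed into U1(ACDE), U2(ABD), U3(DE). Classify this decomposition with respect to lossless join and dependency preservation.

lossless but not dependency-preserving

Lossless test (chase): Rows 1 and 3 agree on E; apply E→C and equate their C entries. Rows 1 and 3 agree on DE; apply DE→B and equate their B entries. Rows 1 and 2 agree on A; apply A→B and equate their B entries. Row 1 is now all distinguished symbols — the join is lossless.
Dependency preservation: the restricted closure of {DE} across the fragments never reaches {B}, so DE → B cannot be enforced without a join — not preserved.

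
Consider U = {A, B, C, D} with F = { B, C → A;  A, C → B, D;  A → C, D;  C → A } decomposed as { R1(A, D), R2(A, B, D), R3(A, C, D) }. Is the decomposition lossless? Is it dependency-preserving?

lossless and dependency-preserving

Lossless test (chase): Rows 1 and 2 agree on A; apply A→C, D and equate their C, D entries. Rows 1 and 3 agree on A; apply A→C, D and equate their C, D entries. Rows 1 and 2 agree on A, C; apply A, C→B, D and equate their B, D entries. Rows 1 and 3 agree on A, C; apply A, C→B, D and equate their B, D entries. Row 1 is now all distinguished symbols — the join is lossless.
Dependency preservation: B, C → A; A, C → B, D are not contained in any single fragment, but the restricted closure of each left-hand side across the fragments still reaches the right-hand side; the remaining FDs each lie inside some fragment. All dependencies are preserved.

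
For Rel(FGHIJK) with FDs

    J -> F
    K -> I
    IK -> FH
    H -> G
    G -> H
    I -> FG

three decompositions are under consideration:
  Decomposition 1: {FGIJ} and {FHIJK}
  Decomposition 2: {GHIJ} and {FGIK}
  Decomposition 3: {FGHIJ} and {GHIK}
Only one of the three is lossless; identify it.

Decomposition 1: common = {FIJ}, closure = {FGHIJ} → lossless.
Decomposition 2: common = {GI}, closure = {FGHI} → lossy.
Decomposition 3: common = {GHI}, closure = {FGHI} → lossy.

Decomposition 1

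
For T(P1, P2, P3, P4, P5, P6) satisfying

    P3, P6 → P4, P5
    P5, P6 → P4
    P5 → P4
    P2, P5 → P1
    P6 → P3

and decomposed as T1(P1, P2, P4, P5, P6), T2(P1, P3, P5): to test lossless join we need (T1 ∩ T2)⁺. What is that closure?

P1, P4, P5

T1 ∩ T2 = {P1, P5}.
P5 → P4 applies, adding P4
Closure: {P1, P4, P5}.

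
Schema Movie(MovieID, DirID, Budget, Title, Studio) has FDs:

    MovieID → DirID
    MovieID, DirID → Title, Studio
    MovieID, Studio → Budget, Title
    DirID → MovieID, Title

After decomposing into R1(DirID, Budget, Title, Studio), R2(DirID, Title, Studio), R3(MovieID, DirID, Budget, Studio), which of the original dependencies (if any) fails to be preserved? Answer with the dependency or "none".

MovieID → DirID lies within R3.
MovieID, DirID → Title, Studio: restricted closure across fragments reaches Title, Studio.
MovieID, Studio → Budget, Title: restricted closure across fragments reaches Budget, Title.
DirID → MovieID, Title: restricted closure across fragments reaches MovieID, Title.
Every dependency is enforceable on the fragments, so the decomposition is dependency-preserving.

none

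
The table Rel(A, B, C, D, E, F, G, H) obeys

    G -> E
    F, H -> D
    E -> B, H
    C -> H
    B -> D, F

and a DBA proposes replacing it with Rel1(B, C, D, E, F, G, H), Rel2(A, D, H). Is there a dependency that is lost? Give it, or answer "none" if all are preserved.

none

G → E lies within Rel1.
F, H → D lies within Rel1.
E → B, H lies within Rel1.
C → H lies within Rel1.
B → D, F lies within Rel1.
Every dependency is enforceable on the fragments, so the decomposition is dependency-preserving.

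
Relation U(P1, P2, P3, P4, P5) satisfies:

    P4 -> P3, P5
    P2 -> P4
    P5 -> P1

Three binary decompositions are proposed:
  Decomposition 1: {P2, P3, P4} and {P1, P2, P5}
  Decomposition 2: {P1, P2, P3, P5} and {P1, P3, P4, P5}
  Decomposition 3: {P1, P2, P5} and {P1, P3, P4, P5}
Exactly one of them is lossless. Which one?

Decomposition 1: common = {P2}, closure = {P1, P2, P3, P4, P5} → lossless.
Decomposition 2: common = {P1, P3, P5}, closure = {P1, P3, P5} → lossy.
Decomposition 3: common = {P1, P5}, closure = {P1, P5} → lossy.

Decomposition 1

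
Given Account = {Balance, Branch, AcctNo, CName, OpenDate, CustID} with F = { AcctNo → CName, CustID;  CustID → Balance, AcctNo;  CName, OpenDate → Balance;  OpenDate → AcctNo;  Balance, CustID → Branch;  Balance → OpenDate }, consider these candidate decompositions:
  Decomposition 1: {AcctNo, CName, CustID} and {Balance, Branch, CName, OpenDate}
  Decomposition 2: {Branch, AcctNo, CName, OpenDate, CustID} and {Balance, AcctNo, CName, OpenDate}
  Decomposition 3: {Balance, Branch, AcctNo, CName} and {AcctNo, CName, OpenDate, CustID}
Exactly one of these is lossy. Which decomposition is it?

Decomposition 1

Decomposition 1: common = {CName}, closure = {CName} → lossy.
Decomposition 2: common = {AcctNo, CName, OpenDate}, closure = {Balance, Branch, AcctNo, CName, OpenDate, CustID} → lossless.
Decomposition 3: common = {AcctNo, CName}, closure = {Balance, Branch, AcctNo, CName, OpenDate, CustID} → lossless.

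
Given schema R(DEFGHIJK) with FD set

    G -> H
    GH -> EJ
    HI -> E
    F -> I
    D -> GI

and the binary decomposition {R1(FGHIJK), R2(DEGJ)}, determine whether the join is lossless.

Common attributes: R1 ∩ R2 = {GJ}.
Closure of {GJ}: G → H applies, adding H; GH → EJ applies, adding E. So (GJ)⁺ = {EGHJ}.
The closure contains neither all of R1 = {FGHIJK} nor all of R2 = {DEGJ}, so the common attributes are not a superkey of either fragment. The join is lossy.

No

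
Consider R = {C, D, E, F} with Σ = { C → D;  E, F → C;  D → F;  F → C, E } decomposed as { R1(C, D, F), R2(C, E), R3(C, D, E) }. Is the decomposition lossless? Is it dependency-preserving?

lossless and dependency-preserving

Lossless test (chase): Rows 1 and 2 agree on C; apply C→D and equate their D entries. Rows 1 and 2 agree on D; apply D→F and equate their F entries. Rows 1 and 3 agree on D; apply D→F and equate their F entries. Rows 1 and 2 agree on F; apply F→C, E and equate their C, E entries. Row 1 is now all distinguished symbols — the join is lossless.
Dependency preservation: E, F → C; F → C, E are not contained in any single fragment, but the restricted closure of each left-hand side across the fragments still reaches the right-hand side; the remaining FDs each lie inside some fragment. All dependencies are preserved.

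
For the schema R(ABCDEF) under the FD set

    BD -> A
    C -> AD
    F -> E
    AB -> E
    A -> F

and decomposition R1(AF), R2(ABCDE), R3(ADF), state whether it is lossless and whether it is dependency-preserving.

Lossless test (chase): Rows 1 and 3 agree on F; apply F→E and equate their E entries. Rows 1 and 2 agree on A; apply A→F and equate their F entries. Rows 1 and 2 agree on F; apply F→E and equate their E entries. Row 2 is now all distinguished symbols — the join is lossless.
Dependency preservation: the restricted closure of {F} across the fragments never reaches {E}, so F → E cannot be enforced without a join — not preserved.

lossless but not dependency-preserving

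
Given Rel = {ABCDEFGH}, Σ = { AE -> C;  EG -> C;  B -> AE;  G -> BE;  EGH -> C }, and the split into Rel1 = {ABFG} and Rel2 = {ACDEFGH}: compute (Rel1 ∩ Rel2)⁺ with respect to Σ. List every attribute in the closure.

Rel1 ∩ Rel2 = {AFG}.
G → BE applies, adding BE
AE → C applies, adding C
Closure: {ABCEFG}.

ABCEFG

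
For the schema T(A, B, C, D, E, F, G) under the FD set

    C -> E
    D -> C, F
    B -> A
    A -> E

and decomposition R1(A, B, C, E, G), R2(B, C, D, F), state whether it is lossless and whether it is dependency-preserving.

Lossless test: (B, C)⁺ = {A, B, C, E}, which is a superkey of neither fragment — lossy.
Dependency preservation: every FD's attributes lie within a single fragment, so each can be enforced locally — preserved.

lossy but dependency-preserving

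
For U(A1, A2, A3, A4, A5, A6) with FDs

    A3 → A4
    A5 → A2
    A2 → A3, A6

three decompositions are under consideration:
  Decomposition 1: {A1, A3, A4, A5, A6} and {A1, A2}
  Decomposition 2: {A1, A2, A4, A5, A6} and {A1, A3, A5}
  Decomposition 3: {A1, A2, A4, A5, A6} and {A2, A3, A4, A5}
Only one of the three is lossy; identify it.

Decomposition 1: common = {A1}, closure = {A1} → lossy.
Decomposition 2: common = {A1, A5}, closure = {A1, A2, A3, A4, A5, A6} → lossless.
Decomposition 3: common = {A2, A4, A5}, closure = {A2, A3, A4, A5, A6} → lossless.

Decomposition 1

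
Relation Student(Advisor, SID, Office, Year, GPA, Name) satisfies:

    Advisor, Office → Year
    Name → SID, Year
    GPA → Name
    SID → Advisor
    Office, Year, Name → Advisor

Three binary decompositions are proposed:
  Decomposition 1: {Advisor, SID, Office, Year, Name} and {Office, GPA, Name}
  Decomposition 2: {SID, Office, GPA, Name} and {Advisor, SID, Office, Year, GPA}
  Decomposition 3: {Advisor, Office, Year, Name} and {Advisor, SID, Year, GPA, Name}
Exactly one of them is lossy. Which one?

Decomposition 1: common = {Office, Name}, closure = {Advisor, SID, Office, Year, Name} → lossless.
Decomposition 2: common = {SID, Office, GPA}, closure = {Advisor, SID, Office, Year, GPA, Name} → lossless.
Decomposition 3: common = {Advisor, Year, Name}, closure = {Advisor, SID, Year, Name} → lossy.

Decomposition 3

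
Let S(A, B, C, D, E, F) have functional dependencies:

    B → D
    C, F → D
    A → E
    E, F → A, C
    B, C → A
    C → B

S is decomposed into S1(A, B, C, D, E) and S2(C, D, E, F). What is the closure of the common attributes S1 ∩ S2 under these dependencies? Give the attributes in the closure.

A, B, C, D, E

S1 ∩ S2 = {C, D, E}.
C → B applies, adding B
B, C → A applies, adding A
Closure: {A, B, C, D, E}.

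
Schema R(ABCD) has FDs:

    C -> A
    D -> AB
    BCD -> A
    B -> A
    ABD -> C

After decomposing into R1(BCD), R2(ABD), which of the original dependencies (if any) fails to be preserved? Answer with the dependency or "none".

C -> A

Check C → A: no single fragment contains all of {AC}, and the restricted closure of {C} across the fragments never reaches {A}.
D → AB is preserved.
BCD → A is preserved.
B → A is preserved.
ABD → C is preserved.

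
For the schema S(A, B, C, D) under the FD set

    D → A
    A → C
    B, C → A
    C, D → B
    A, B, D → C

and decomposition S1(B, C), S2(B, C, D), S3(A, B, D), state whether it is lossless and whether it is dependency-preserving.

lossless but not dependency-preserving

Lossless test (chase): Rows 2 and 3 agree on D; apply D→A and equate their A entries. Rows 2 and 3 agree on A; apply A→C and equate their C entries. Rows 1 and 2 agree on B, C; apply B, C→A and equate their A entries. Row 2 is now all distinguished symbols — the join is lossless.
Dependency preservation: the restricted closure of {A} across the fragments never reaches {C}, so A → C cannot be enforced without a join — not preserved.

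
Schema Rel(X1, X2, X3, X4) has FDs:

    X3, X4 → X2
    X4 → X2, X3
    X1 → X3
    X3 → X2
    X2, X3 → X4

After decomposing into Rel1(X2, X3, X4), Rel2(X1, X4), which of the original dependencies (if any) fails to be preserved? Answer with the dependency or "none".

none

X3, X4 → X2 lies within Rel1.
X4 → X2, X3 lies within Rel1.
X1 → X3: restricted closure across fragments reaches X3.
X3 → X2 lies within Rel1.
X2, X3 → X4 lies within Rel1.
Every dependency is enforceable on the fragments, so the decomposition is dependency-preserving.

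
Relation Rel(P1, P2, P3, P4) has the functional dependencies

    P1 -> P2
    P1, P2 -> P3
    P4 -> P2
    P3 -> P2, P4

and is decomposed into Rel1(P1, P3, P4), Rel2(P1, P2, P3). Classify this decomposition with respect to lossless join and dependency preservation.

Lossless test: (P1, P3)⁺ = {P1, P2, P3, P4}, which contains all of one fragment — lossless.
Dependency preservation: the restricted closure of {P4} across the fragments never reaches {P2}, so P4 → P2 cannot be enforced without a join — not preserved.

lossless but not dependency-preserving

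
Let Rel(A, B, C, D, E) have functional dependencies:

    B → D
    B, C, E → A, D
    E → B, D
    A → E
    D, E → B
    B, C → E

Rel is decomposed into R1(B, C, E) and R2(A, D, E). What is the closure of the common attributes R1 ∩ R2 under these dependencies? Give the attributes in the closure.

R1 ∩ R2 = {E}.
E → B, D applies, adding B, D
Closure: {B, D, E}.

B, D, E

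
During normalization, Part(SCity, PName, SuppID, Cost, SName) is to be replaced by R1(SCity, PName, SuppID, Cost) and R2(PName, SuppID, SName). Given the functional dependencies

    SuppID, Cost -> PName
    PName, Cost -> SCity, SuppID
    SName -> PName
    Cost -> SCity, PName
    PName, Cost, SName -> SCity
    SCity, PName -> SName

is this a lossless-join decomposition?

Common attributes: R1 ∩ R2 = {PName, SuppID}.
No dependency enlarges {PName, SuppID}, so (PName, SuppID)⁺ = {PName, SuppID}.
The closure contains neither all of R1 = {SCity, PName, SuppID, Cost} nor all of R2 = {PName, SuppID, SName}, so the common attributes are not a superkey of either fragment. The join is lossy.

No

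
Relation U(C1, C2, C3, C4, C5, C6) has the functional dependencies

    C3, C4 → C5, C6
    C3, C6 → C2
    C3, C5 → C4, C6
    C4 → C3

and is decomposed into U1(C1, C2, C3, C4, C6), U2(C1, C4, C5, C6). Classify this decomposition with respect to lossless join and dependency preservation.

lossless but not dependency-preserving

Lossless test: (C1, C4, C6)⁺ = {C1, C2, C3, C4, C5, C6}, which contains all of one fragment — lossless.
Dependency preservation: the restricted closure of {C3, C5} across the fragments never reaches {C4, C6}, so C3, C5 → C4, C6 cannot be enforced without a join — not preserved.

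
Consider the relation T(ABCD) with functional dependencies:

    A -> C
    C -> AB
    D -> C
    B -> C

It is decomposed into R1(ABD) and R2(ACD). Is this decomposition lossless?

Common attributes: R1 ∩ R2 = {AD}.
Closure of {AD}: A → C applies, adding C; C → AB applies, adding B. So (AD)⁺ = {ABCD}.
This closure contains every attribute of R1, so R1 ∩ R2 → R1. The join is lossless.

Yes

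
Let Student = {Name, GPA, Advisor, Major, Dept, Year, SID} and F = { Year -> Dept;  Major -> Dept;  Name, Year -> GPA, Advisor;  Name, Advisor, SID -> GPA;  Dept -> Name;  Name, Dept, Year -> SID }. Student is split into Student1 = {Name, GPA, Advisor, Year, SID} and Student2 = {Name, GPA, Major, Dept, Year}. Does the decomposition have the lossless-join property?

Common attributes: Student1 ∩ Student2 = {Name, GPA, Year}.
Closure of {Name, GPA, Year}: Year → Dept applies, adding Dept; Name, Year → GPA, Advisor applies, adding Advisor; Name, Dept, Year → SID applies, adding SID. So (Name, GPA, Year)⁺ = {Name, GPA, Advisor, Dept, Year, SID}.
This closure contains every attribute of Student1, so Student1 ∩ Student2 → Student1. The join is lossless.

Yes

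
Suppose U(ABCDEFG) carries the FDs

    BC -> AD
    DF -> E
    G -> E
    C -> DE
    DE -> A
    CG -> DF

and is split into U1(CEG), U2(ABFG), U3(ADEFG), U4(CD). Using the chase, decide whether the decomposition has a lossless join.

Chase test. Columns are ABCDEFG; row i has aⱼ where attribute j ∈ Ui, else bᵢⱼ.
Initial tableau (one row per fragment):
  row 1: b11 b12 a3 b14 a5 b16 a7
  row 2: a1 a2 b23 b24 b25 a6 a7
  row 3: a1 b32 b33 a4 a5 a6 a7
  row 4: b41 b42 a3 a4 b45 b46 b47
Rows 1 and 2 agree on G; apply G→E and equate their E entries.
Rows 1 and 4 agree on C; apply C→DE and equate their DE entries.
Rows 1 and 3 agree on DE; apply DE→A and equate their A entries.
Rows 1 and 4 agree on DE; apply DE→A and equate their A entries.
No row becomes fully distinguished — the join is lossy.

No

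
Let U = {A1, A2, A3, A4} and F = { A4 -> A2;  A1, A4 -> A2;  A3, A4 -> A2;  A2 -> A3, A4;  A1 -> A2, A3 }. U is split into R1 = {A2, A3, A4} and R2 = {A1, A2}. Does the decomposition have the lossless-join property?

Yes

Common attributes: R1 ∩ R2 = {A2}.
Closure of {A2}: A2 → A3, A4 applies, adding A3, A4. So (A2)⁺ = {A2, A3, A4}.
This closure contains every attribute of R1, so R1 ∩ R2 → R1. The join is lossless.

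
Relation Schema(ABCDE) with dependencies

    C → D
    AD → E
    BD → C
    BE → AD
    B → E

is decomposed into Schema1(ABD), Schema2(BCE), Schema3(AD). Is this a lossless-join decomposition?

Chase test. Columns are ABCDE; row i has aⱼ where attribute j ∈ Schemai, else bᵢⱼ.
Initial tableau (one row per fragment):
  row 1: a1 a2 b13 a4 b15
  row 2: b21 a2 a3 b24 a5
  row 3: a1 b32 b33 a4 b35
Rows 1 and 3 agree on AD; apply AD→E and equate their E entries.
Rows 1 and 2 agree on B; apply B→E and equate their E entries.
Rows 1 and 2 agree on BE; apply BE→AD and equate their AD entries.
Rows 1 and 2 agree on BD; apply BD→C and equate their C entries.
Row 1 is now all distinguished symbols — the join is lossless.

Yes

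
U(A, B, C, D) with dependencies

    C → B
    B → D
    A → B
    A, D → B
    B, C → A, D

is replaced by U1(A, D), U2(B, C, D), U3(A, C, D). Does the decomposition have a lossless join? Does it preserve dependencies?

lossless but not dependency-preserving

Lossless test (chase): Rows 2 and 3 agree on C; apply C→B and equate their B entries. Rows 1 and 3 agree on A; apply A→B and equate their B entries. Rows 2 and 3 agree on B, C; apply B, C→A, D and equate their A, D entries. Row 2 is now all distinguished symbols — the join is lossless.
Dependency preservation: the restricted closure of {A} across the fragments never reaches {B}, so A → B cannot be enforced without a join — not preserved.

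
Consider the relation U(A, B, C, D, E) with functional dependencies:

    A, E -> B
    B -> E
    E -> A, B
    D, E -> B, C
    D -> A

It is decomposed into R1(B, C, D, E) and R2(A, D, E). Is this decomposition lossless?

Yes

Common attributes: R1 ∩ R2 = {D, E}.
Closure of {D, E}: E → A, B applies, adding A, B; D, E → B, C applies, adding C. So (D, E)⁺ = {A, B, C, D, E}.
This closure contains every attribute of R1, so R1 ∩ R2 → R1. The join is lossless.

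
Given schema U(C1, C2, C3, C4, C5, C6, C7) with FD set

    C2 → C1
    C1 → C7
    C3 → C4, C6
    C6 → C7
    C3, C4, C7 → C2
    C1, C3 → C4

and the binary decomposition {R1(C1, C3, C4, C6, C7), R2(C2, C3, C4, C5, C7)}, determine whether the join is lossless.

Yes

Common attributes: R1 ∩ R2 = {C3, C4, C7}.
Closure of {C3, C4, C7}: C3 → C4, C6 applies, adding C6; C3, C4, C7 → C2 applies, adding C2; C2 → C1 applies, adding C1. So (C3, C4, C7)⁺ = {C1, C2, C3, C4, C6, C7}.
This closure contains every attribute of R1, so R1 ∩ R2 → R1. The join is lossless.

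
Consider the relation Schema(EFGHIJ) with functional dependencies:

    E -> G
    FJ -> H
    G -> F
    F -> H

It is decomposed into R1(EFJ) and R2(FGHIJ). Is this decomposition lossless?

No

Common attributes: R1 ∩ R2 = {FJ}.
Closure of {FJ}: FJ → H applies, adding H. So (FJ)⁺ = {FHJ}.
The closure contains neither all of R1 = {EFJ} nor all of R2 = {FGHIJ}, so the common attributes are not a superkey of either fragment. The join is lossy.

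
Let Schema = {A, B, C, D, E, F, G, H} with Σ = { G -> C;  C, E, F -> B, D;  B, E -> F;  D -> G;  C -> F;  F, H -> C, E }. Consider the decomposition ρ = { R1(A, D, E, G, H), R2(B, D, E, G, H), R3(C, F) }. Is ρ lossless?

No

Chase test. Columns are A, B, C, D, E, F, G, H; row i has aⱼ where attribute j ∈ Ri, else bᵢⱼ.
Initial tableau (one row per fragment):
  row 1: a1 b12 b13 a4 a5 b16 a7 a8
  row 2: b21 a2 b23 a4 a5 b26 a7 a8
  row 3: b31 b32 a3 b34 b35 a6 b37 b38
Rows 1 and 2 agree on G; apply G→C and equate their C entries.
Rows 1 and 2 agree on C; apply C→F and equate their F entries.
Rows 1 and 2 agree on C, E, F; apply C, E, F→B, D and equate their B, D entries.
No row becomes fully distinguished — the join is lossy.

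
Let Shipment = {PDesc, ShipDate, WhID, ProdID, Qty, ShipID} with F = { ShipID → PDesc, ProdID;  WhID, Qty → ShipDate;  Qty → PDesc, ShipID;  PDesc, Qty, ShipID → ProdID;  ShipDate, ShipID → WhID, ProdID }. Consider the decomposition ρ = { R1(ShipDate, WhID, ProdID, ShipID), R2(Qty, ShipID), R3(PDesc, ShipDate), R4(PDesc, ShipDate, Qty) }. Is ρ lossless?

Yes

Chase test. Columns are PDesc, ShipDate, WhID, ProdID, Qty, ShipID; row i has aⱼ where attribute j ∈ Ri, else bᵢⱼ.
Initial tableau (one row per fragment):
  row 1: b11 a2 a3 a4 b15 a6
  row 2: b21 b22 b23 b24 a5 a6
  row 3: a1 a2 b33 b34 b35 b36
  row 4: a1 a2 b43 b44 a5 b46
Rows 1 and 2 agree on ShipID; apply ShipID→PDesc, ProdID and equate their PDesc, ProdID entries.
Rows 2 and 4 agree on Qty; apply Qty→PDesc, ShipID and equate their PDesc, ShipID entries.
Rows 2 and 4 agree on PDesc, Qty, ShipID; apply PDesc, Qty, ShipID→ProdID and equate their ProdID entries.
Rows 1 and 4 agree on ShipDate, ShipID; apply ShipDate, ShipID→WhID, ProdID and equate their WhID, ProdID entries.
Row 4 is now all distinguished symbols — the join is lossless.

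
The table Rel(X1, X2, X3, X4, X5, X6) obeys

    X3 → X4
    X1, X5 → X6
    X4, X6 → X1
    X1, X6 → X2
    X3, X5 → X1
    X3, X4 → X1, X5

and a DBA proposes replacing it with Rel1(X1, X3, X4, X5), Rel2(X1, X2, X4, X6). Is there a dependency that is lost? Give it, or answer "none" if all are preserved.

X1, X5 → X6

Check X1, X5 → X6: no single fragment contains all of {X1, X5, X6}, and the restricted closure of {X1, X5} across the fragments never reaches {X6}.
X3 → X4 is preserved.
X4, X6 → X1 is preserved.
X1, X6 → X2 is preserved.
X3, X5 → X1 is preserved.
X3, X4 → X1, X5 is preserved.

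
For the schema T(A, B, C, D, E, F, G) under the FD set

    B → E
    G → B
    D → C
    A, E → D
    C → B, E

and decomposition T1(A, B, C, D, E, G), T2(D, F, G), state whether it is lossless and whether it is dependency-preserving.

Lossless test: (D, G)⁺ = {B, C, D, E, G}, which is a superkey of neither fragment — lossy.
Dependency preservation: every FD's attributes lie within a single fragment, so each can be enforced locally — preserved.

lossy but dependency-preserving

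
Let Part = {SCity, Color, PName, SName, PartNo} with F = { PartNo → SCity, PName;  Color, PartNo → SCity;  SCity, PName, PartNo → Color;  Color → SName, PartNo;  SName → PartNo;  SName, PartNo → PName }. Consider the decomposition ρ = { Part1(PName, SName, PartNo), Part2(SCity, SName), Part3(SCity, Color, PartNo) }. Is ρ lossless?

Yes

Chase test. Columns are SCity, Color, PName, SName, PartNo; row i has aⱼ where attribute j ∈ Parti, else bᵢⱼ.
Initial tableau (one row per fragment):
  row 1: b11 b12 a3 a4 a5
  row 2: a1 b22 b23 a4 b25
  row 3: a1 a2 b33 b34 a5
Rows 1 and 3 agree on PartNo; apply PartNo→SCity, PName and equate their SCity, PName entries.
Rows 1 and 3 agree on SCity, PName, PartNo; apply SCity, PName, PartNo→Color and equate their Color entries.
Rows 1 and 3 agree on Color; apply Color→SName, PartNo and equate their SName, PartNo entries.
Rows 1 and 2 agree on SName; apply SName→PartNo and equate their PartNo entries.
Rows 1 and 2 agree on SName, PartNo; apply SName, PartNo→PName and equate their PName entries.
Rows 1 and 2 agree on SCity, PName, PartNo; apply SCity, PName, PartNo→Color and equate their Color entries.
Row 1 is now all distinguished symbols — the join is lossless.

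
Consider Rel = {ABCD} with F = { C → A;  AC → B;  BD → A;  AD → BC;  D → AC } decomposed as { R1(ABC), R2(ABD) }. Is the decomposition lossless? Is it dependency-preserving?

Lossless test: (AB)⁺ = {AB}, which is a superkey of neither fragment — lossy.
Dependency preservation: the restricted closure of {AD} across the fragments never reaches {BC}, so AD → BC cannot be enforced without a join — not preserved.

lossy and not dependency-preserving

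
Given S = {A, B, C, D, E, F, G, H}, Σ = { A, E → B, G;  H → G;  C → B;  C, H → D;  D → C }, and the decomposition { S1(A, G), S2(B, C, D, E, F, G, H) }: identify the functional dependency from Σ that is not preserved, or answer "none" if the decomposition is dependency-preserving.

Check A, E → B, G: no single fragment contains all of {A, B, E, G}, and the restricted closure of {A, E} across the fragments never reaches {B, G}.
H → G is preserved.
C → B is preserved.
C, H → D is preserved.
D → C is preserved.

A, E → B, G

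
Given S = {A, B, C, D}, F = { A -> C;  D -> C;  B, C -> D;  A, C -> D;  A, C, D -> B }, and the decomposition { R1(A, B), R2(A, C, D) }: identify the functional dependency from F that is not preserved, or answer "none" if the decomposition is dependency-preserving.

Check B, C → D: no single fragment contains all of {B, C, D}, and the restricted closure of {B, C} across the fragments never reaches {D}.
A → C is preserved.
D → C is preserved.
A, C → D is preserved.
A, C, D → B is preserved.

B, C -> D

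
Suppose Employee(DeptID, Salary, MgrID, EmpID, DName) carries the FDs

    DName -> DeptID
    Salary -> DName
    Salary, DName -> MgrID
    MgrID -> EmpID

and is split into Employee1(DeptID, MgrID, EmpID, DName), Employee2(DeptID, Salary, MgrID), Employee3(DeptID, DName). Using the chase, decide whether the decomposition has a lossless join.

No

Chase test. Columns are DeptID, Salary, MgrID, EmpID, DName; row i has aⱼ where attribute j ∈ Employeei, else bᵢⱼ.
Initial tableau (one row per fragment):
  row 1: a1 b12 a3 a4 a5
  row 2: a1 a2 a3 b24 b25
  row 3: a1 b32 b33 b34 a5
Rows 1 and 2 agree on MgrID; apply MgrID→EmpID and equate their EmpID entries.
No row becomes fully distinguished — the join is lossy.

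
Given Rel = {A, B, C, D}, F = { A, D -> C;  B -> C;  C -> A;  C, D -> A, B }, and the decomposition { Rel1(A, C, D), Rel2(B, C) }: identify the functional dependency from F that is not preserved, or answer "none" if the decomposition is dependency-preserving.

Check C, D → A, B: no single fragment contains all of {A, B, C, D}, and the restricted closure of {C, D} across the fragments never reaches {A, B}.
A, D → C is preserved.
B → C is preserved.
C → A is preserved.

C, D -> A, B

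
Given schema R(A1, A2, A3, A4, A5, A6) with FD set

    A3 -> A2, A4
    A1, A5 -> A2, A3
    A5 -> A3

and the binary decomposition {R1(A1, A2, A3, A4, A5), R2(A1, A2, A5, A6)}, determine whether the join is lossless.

Common attributes: R1 ∩ R2 = {A1, A2, A5}.
Closure of {A1, A2, A5}: A1, A5 → A2, A3 applies, adding A3; A3 → A2, A4 applies, adding A4. So (A1, A2, A5)⁺ = {A1, A2, A3, A4, A5}.
This closure contains every attribute of R1, so R1 ∩ R2 → R1. The join is lossless.

Yes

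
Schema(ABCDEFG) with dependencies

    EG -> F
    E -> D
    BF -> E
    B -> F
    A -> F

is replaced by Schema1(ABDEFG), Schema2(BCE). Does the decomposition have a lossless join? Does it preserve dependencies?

lossy but dependency-preserving

Lossless test: (BE)⁺ = {BDEF}, which is a superkey of neither fragment — lossy.
Dependency preservation: every FD's attributes lie within a single fragment, so each can be enforced locally — preserved.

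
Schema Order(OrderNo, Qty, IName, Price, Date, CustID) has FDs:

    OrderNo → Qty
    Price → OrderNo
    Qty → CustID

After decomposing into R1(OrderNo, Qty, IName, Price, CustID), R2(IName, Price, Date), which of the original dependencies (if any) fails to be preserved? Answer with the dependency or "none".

OrderNo → Qty lies within R1.
Price → OrderNo lies within R1.
Qty → CustID lies within R1.
Every dependency is enforceable on the fragments, so the decomposition is dependency-preserving.

none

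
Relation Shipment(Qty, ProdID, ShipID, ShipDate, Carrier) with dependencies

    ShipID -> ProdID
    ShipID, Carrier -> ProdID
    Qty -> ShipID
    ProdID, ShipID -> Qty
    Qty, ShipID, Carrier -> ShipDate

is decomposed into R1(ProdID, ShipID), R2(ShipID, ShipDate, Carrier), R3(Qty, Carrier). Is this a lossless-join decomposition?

Chase test. Columns are Qty, ProdID, ShipID, ShipDate, Carrier; row i has aⱼ where attribute j ∈ Ri, else bᵢⱼ.
Initial tableau (one row per fragment):
  row 1: b11 a2 a3 b14 b15
  row 2: b21 b22 a3 a4 a5
  row 3: a1 b32 b33 b34 a5
Rows 1 and 2 agree on ShipID; apply ShipID→ProdID and equate their ProdID entries.
Rows 1 and 2 agree on ProdID, ShipID; apply ProdID, ShipID→Qty and equate their Qty entries.
No row becomes fully distinguished — the join is lossy.

No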